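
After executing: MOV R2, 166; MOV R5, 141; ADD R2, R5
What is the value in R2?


Register state trace:
  MOV R2, 166  → R2 = 166
  MOV R5, 141  → R5 = 141
  ADD R2, R5  → R2 = 166 + 141 = 307
Final: R2 = 307

307


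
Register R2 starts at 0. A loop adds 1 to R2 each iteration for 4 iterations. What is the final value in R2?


Starting value: R2 = 0
  Iter 1: R2 = 0 + 1 = 1
  Iter 2: R2 = 1 + 1 = 2
  Iter 3: R2 = 2 + 1 = 3
  Iter 4: R2 = 3 + 1 = 4
Final: R2 = 4

4


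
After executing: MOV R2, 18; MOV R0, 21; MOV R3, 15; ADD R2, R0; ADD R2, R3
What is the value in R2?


Register state trace:
  MOV R2, 18  → R2 = 18
  MOV R0, 21  → R0 = 21
  MOV R3, 15  → R3 = 15
  ADD R2, R0  → R2 = 18 + 21 = 39
  ADD R2, R3  → R2 = 39 + 15 = 54
Final: R2 = 54

54


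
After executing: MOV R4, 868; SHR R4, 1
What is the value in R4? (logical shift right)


Register state trace:
  MOV R4, 868  → R4 = 868
  SHR R4, 1  → R4 = 868 >> 1 = 868 // 2^1 = 434
Final: R4 = 434

434


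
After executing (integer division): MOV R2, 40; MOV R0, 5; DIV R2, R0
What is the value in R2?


Register state trace:
  MOV R2, 40  → R2 = 40
  MOV R0, 5  → R0 = 5
  DIV R2, R0  → R2 = 40 // 5 = 8
Final: R2 = 8

8


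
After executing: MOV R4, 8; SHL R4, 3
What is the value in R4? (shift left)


Register state trace:
  MOV R4, 8  → R4 = 8
  SHL R4, 3  → R4 = 8 << 3 = 8 * 2^3 = 64
Final: R4 = 64

64


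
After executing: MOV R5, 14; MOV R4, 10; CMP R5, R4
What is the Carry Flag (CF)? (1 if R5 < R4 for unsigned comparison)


Register state trace:
  MOV R5, 14  → R5 = 14
  MOV R4, 10  → R4 = 10
  CMP R5, R4  → unsigned 14 - 10: no borrow
  14 >= 10, so CF = 0
CF = 0

0


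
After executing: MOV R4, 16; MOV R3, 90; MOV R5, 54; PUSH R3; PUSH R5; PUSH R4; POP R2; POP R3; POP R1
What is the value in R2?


Stack trace (top is rightmost):
  MOV R4, 16  → R4 = 16
  MOV R3, 90  → R3 = 90
  MOV R5, 54  → R5 = 54
  PUSH R3  → stack: [90]
  PUSH R5  → stack: [90, 54]
  PUSH R4  → stack: [90, 54, 16]
  POP R2  → R2 = 16, stack: [90, 54]
  POP R3  → R3 = 54, stack: [90]
  POP R1  → R1 = 90, stack: []
Final: R2 = 16

16


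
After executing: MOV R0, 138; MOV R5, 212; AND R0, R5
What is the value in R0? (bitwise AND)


Register state trace:
  MOV R0, 138  → R0 = 138 (0b10001010)
  MOV R5, 212  → R5 = 212 (0b11010100)
  AND R0, R5  → R0 = 138 AND 212 = 128 (0b10000000)
Final: R0 = 128

128


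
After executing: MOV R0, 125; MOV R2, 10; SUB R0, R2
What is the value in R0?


Register state trace:
  MOV R0, 125  → R0 = 125
  MOV R2, 10  → R2 = 10
  SUB R0, R2  → R0 = 125 - 10 = 115
Final: R0 = 115

115


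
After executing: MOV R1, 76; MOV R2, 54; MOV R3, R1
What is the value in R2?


Register state trace:
  MOV R1, 76  → R1 = 76
  MOV R2, 54  → R2 = 54
  MOV R3, R1  → R3 = 76
Final: R2 = 54

54


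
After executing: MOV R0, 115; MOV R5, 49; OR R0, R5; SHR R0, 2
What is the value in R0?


Register state trace:
  MOV R0, 115  → R0 = 115 (0b01110011)
  MOV R5, 49  → R5 = 49 (0b00110001)
  OR R0, R5  → R0 = 115 OR 49 = 115 (0b01110011)
  SHR R0, 2  → R0 = 115 >> 2 = 28
Final: R0 = 28

28


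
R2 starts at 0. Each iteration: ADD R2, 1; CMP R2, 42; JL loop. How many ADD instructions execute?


Loop trace (R2 starts at 0, target 42, step 1):
  ADD #1: R2 = 0 + 1 = 1  → 1 < 42, loop
  ADD #2: R2 = 1 + 1 = 2  → 2 < 42, loop
  ADD #3: R2 = 2 + 1 = 3  → 3 < 42, loop
  ADD #4: R2 = 3 + 1 = 4  → 4 < 42, loop
  ADD #5: R2 = 4 + 1 = 5  → 5 < 42, loop
  ADD #6: R2 = 5 + 1 = 6  → 6 < 42, loop
  ADD #7: R2 = 6 + 1 = 7  → 7 < 42, loop
  ADD #8: R2 = 7 + 1 = 8  → 8 < 42, loop
  ADD #9: R2 = 8 + 1 = 9  → 9 < 42, loop
  ADD #10: R2 = 9 + 1 = 10  → 10 < 42, loop
  ADD #11: R2 = 10 + 1 = 11  → 11 < 42, loop
  ADD #12: R2 = 11 + 1 = 12  → 12 < 42, loop
  ADD #13: R2 = 12 + 1 = 13  → 13 < 42, loop
  ADD #14: R2 = 13 + 1 = 14  → 14 < 42, loop
  ADD #15: R2 = 14 + 1 = 15  → 15 < 42, loop
  ADD #16: R2 = 15 + 1 = 16  → 16 < 42, loop
  ADD #17: R2 = 16 + 1 = 17  → 17 < 42, loop
  ADD #18: R2 = 17 + 1 = 18  → 18 < 42, loop
  ADD #19: R2 = 18 + 1 = 19  → 19 < 42, loop
  ADD #20: R2 = 19 + 1 = 20  → 20 < 42, loop
  ADD #21: R2 = 20 + 1 = 21  → 21 < 42, loop
  ADD #22: R2 = 21 + 1 = 22  → 22 < 42, loop
  ADD #23: R2 = 22 + 1 = 23  → 23 < 42, loop
  ADD #24: R2 = 23 + 1 = 24  → 24 < 42, loop
  ADD #25: R2 = 24 + 1 = 25  → 25 < 42, loop
  ADD #26: R2 = 25 + 1 = 26  → 26 < 42, loop
  ADD #27: R2 = 26 + 1 = 27  → 27 < 42, loop
  ADD #28: R2 = 27 + 1 = 28  → 28 < 42, loop
  ADD #29: R2 = 28 + 1 = 29  → 29 < 42, loop
  ADD #30: R2 = 29 + 1 = 30  → 30 < 42, loop
  ADD #31: R2 = 30 + 1 = 31  → 31 < 42, loop
  ADD #32: R2 = 31 + 1 = 32  → 32 < 42, loop
  ADD #33: R2 = 32 + 1 = 33  → 33 < 42, loop
  ADD #34: R2 = 33 + 1 = 34  → 34 < 42, loop
  ADD #35: R2 = 34 + 1 = 35  → 35 < 42, loop
  ADD #36: R2 = 35 + 1 = 36  → 36 < 42, loop
  ADD #37: R2 = 36 + 1 = 37  → 37 < 42, loop
  ADD #38: R2 = 37 + 1 = 38  → 38 < 42, loop
  ADD #39: R2 = 38 + 1 = 39  → 39 < 42, loop
  ADD #40: R2 = 39 + 1 = 40  → 40 < 42, loop
  ADD #41: R2 = 40 + 1 = 41  → 41 < 42, loop
  ADD #42: R2 = 41 + 1 = 42  → 42 >= 42, exit
Total ADD instructions: 42

42


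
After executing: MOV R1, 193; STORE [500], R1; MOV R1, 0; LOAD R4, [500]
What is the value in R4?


Register and memory trace:
  MOV R1, 193  → R1 = 193
  STORE [500], R1  → mem[500] = 193
  MOV R1, 0  → R1 = 0
  LOAD R4, [500]  → R4 = mem[500] = 193
Final: R4 = 193

193


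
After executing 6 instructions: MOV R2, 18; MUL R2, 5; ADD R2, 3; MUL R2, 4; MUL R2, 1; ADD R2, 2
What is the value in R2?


Register state trace:
  MOV R2, 18  → R2 = 18
  MUL R2, 5  → R2 = 18 * 5 = 90
  ADD R2, 3  → R2 = 90 + 3 = 93
  MUL R2, 4  → R2 = 93 * 4 = 372
  MUL R2, 1  → R2 = 372 * 1 = 372
  ADD R2, 2  → R2 = 372 + 2 = 374
Final: R2 = 374

374


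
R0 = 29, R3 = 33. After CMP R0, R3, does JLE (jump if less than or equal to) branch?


Trace:
  R0 = 29, R3 = 33
  CMP R0, R3  → compares 29 vs 33
  JLE checks: is 29 less than or equal to 33?
  29 < 33, so condition is true
Branch taken: Yes

Yes


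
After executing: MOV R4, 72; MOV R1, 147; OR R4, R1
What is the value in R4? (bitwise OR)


Register state trace:
  MOV R4, 72  → R4 = 72 (0b01001000)
  MOV R1, 147  → R1 = 147 (0b10010011)
  OR R4, R1   → R4 = 72 OR 147 = 219 (0b11011011)
Final: R4 = 219

219


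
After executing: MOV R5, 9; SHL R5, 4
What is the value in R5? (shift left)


Register state trace:
  MOV R5, 9  → R5 = 9
  SHL R5, 4  → R5 = 9 << 4 = 9 * 2^4 = 144
Final: R5 = 144

144


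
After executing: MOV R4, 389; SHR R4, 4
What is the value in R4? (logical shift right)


Register state trace:
  MOV R4, 389  → R4 = 389
  SHR R4, 4  → R4 = 389 >> 4 = 389 // 2^4 = 24
Final: R4 = 24

24


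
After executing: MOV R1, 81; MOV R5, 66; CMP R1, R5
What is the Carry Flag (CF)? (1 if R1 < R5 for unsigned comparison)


Register state trace:
  MOV R1, 81  → R1 = 81
  MOV R5, 66  → R5 = 66
  CMP R1, R5  → unsigned 81 - 66: no borrow
  81 >= 66, so CF = 0
CF = 0

0


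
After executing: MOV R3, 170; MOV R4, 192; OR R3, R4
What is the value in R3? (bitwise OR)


Register state trace:
  MOV R3, 170  → R3 = 170 (0b10101010)
  MOV R4, 192  → R4 = 192 (0b11000000)
  OR R3, R4   → R3 = 170 OR 192 = 234 (0b11101010)
Final: R3 = 234

234


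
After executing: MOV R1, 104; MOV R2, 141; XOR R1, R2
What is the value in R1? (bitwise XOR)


Register state trace:
  MOV R1, 104  → R1 = 104 (0b01101000)
  MOV R2, 141  → R2 = 141 (0b10001101)
  XOR R1, R2  → R1 = 104 XOR 141 = 229 (0b11100101)
Final: R1 = 229

229


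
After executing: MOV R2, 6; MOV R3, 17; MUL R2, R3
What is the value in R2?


Register state trace:
  MOV R2, 6  → R2 = 6
  MOV R3, 17  → R3 = 17
  MUL R2, R3  → R2 = 6 * 17 = 102
Final: R2 = 102

102


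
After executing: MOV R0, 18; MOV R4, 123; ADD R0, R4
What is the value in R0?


Register state trace:
  MOV R0, 18  → R0 = 18
  MOV R4, 123  → R4 = 123
  ADD R0, R4  → R0 = 18 + 123 = 141
Final: R0 = 141

141


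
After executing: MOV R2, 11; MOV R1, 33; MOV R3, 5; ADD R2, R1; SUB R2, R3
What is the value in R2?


Register state trace:
  MOV R2, 11  → R2 = 11
  MOV R1, 33  → R1 = 33
  MOV R3, 5  → R3 = 5
  ADD R2, R1  → R2 = 11 + 33 = 44
  SUB R2, R3  → R2 = 44 - 5 = 39
Final: R2 = 39

39


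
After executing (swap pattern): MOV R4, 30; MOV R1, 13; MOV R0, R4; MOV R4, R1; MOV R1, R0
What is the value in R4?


Register state trace (swap pattern):
  MOV R4, 30  → R4 = 30
  MOV R1, 13  → R1 = 13
  MOV R0, R4  → R0 = 30  (save R4)
  MOV R4, R1  → R4 = 13  (R4 gets R1's value)
  MOV R1, R0  → R1 = 30  (R1 gets saved value)
Final: R4 = 13

13


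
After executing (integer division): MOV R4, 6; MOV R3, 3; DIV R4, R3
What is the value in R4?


Register state trace:
  MOV R4, 6  → R4 = 6
  MOV R3, 3  → R3 = 3
  DIV R4, R3  → R4 = 6 // 3 = 2
Final: R4 = 2

2


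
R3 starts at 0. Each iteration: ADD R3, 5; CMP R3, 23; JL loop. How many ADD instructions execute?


Loop trace (R3 starts at 0, target 23, step 5):
  ADD #1: R3 = 0 + 5 = 5  → 5 < 23, loop
  ADD #2: R3 = 5 + 5 = 10  → 10 < 23, loop
  ADD #3: R3 = 10 + 5 = 15  → 15 < 23, loop
  ADD #4: R3 = 15 + 5 = 20  → 20 < 23, loop
  ADD #5: R3 = 20 + 5 = 25  → 25 >= 23, exit
Total ADD instructions: 5

5


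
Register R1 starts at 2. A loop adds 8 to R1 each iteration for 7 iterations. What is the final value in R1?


Starting value: R1 = 2
  Iter 1: R1 = 2 + 8 = 10
  Iter 2: R1 = 10 + 8 = 18
  Iter 3: R1 = 18 + 8 = 26
  Iter 4: R1 = 26 + 8 = 34
  Iter 5: R1 = 34 + 8 = 42
  Iter 6: R1 = 42 + 8 = 50
  Iter 7: R1 = 50 + 8 = 58
Final: R1 = 58

58


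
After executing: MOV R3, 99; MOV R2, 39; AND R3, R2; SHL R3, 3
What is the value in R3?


Register state trace:
  MOV R3, 99  → R3 = 99 (0b01100011)
  MOV R2, 39  → R2 = 39 (0b00100111)
  AND R3, R2  → R3 = 99 AND 39 = 35 (0b00100011)
  SHL R3, 3  → R3 = 35 << 3 = 280
Final: R3 = 280

280


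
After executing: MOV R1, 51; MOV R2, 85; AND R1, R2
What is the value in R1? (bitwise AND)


Register state trace:
  MOV R1, 51  → R1 = 51 (0b00110011)
  MOV R2, 85  → R2 = 85 (0b01010101)
  AND R1, R2  → R1 = 51 AND 85 = 17 (0b00010001)
Final: R1 = 17

17


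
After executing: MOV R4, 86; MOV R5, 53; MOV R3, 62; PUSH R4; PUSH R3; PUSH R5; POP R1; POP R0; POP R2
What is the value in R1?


Stack trace (top is rightmost):
  MOV R4, 86  → R4 = 86
  MOV R5, 53  → R5 = 53
  MOV R3, 62  → R3 = 62
  PUSH R4  → stack: [86]
  PUSH R3  → stack: [86, 62]
  PUSH R5  → stack: [86, 62, 53]
  POP R1  → R1 = 53, stack: [86, 62]
  POP R0  → R0 = 62, stack: [86]
  POP R2  → R2 = 86, stack: []
Final: R1 = 53

53


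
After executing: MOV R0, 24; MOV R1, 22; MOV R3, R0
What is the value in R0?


Register state trace:
  MOV R0, 24  → R0 = 24
  MOV R1, 22  → R1 = 22
  MOV R3, R0  → R3 = 24
Final: R0 = 24

24


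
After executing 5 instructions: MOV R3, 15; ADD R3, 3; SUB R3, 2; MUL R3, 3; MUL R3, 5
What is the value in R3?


Register state trace:
  MOV R3, 15  → R3 = 15
  ADD R3, 3  → R3 = 15 + 3 = 18
  SUB R3, 2  → R3 = 18 - 2 = 16
  MUL R3, 3  → R3 = 16 * 3 = 48
  MUL R3, 5  → R3 = 48 * 5 = 240
Final: R3 = 240

240


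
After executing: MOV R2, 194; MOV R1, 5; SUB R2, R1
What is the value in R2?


Register state trace:
  MOV R2, 194  → R2 = 194
  MOV R1, 5  → R1 = 5
  SUB R2, R1  → R2 = 194 - 5 = 189
Final: R2 = 189

189


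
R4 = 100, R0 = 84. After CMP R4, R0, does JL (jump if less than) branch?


Trace:
  R4 = 100, R0 = 84
  CMP R4, R0  → compares 100 vs 84
  JL checks: is 100 less than 84?
  100 > 84, so condition is false
Branch taken: No

No


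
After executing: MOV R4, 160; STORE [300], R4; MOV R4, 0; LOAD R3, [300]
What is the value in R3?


Register and memory trace:
  MOV R4, 160  → R4 = 160
  STORE [300], R4  → mem[300] = 160
  MOV R4, 0  → R4 = 0
  LOAD R3, [300]  → R3 = mem[300] = 160
Final: R3 = 160

160


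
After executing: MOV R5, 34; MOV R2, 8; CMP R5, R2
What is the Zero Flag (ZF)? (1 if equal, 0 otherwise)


Register state trace:
  MOV R5, 34  → R5 = 34
  MOV R2, 8  → R2 = 8
  CMP R5, R2  → computes 34 - 8 = 26
  Result is nonzero, so values are not equal
ZF = 0

0


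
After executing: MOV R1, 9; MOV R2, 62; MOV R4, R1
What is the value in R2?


Register state trace:
  MOV R1, 9  → R1 = 9
  MOV R2, 62  → R2 = 62
  MOV R4, R1  → R4 = 9
Final: R2 = 62

62


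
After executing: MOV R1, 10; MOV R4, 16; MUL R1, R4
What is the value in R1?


Register state trace:
  MOV R1, 10  → R1 = 10
  MOV R4, 16  → R4 = 16
  MUL R1, R4  → R1 = 10 * 16 = 160
Final: R1 = 160

160


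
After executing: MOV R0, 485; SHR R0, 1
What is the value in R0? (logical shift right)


Register state trace:
  MOV R0, 485  → R0 = 485
  SHR R0, 1  → R0 = 485 >> 1 = 485 // 2^1 = 242
Final: R0 = 242

242


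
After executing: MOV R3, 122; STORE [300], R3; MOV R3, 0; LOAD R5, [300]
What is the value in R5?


Register and memory trace:
  MOV R3, 122  → R3 = 122
  STORE [300], R3  → mem[300] = 122
  MOV R3, 0  → R3 = 0
  LOAD R5, [300]  → R5 = mem[300] = 122
Final: R5 = 122

122


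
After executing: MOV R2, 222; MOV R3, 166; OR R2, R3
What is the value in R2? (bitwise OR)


Register state trace:
  MOV R2, 222  → R2 = 222 (0b11011110)
  MOV R3, 166  → R3 = 166 (0b10100110)
  OR R2, R3   → R2 = 222 OR 166 = 254 (0b11111110)
Final: R2 = 254

254


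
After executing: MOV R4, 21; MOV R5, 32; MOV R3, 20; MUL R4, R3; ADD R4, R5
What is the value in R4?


Register state trace:
  MOV R4, 21  → R4 = 21
  MOV R5, 32  → R5 = 32
  MOV R3, 20  → R3 = 20
  MUL R4, R3  → R4 = 21 * 20 = 420
  ADD R4, R5  → R4 = 420 + 32 = 452
Final: R4 = 452

452


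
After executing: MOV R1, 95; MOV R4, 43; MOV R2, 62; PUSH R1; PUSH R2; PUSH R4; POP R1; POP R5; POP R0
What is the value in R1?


Stack trace (top is rightmost):
  MOV R1, 95  → R1 = 95
  MOV R4, 43  → R4 = 43
  MOV R2, 62  → R2 = 62
  PUSH R1  → stack: [95]
  PUSH R2  → stack: [95, 62]
  PUSH R4  → stack: [95, 62, 43]
  POP R1  → R1 = 43, stack: [95, 62]
  POP R5  → R5 = 62, stack: [95]
  POP R0  → R0 = 95, stack: []
Final: R1 = 43

43


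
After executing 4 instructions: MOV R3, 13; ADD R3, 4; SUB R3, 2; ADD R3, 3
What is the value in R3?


Register state trace:
  MOV R3, 13  → R3 = 13
  ADD R3, 4  → R3 = 13 + 4 = 17
  SUB R3, 2  → R3 = 17 - 2 = 15
  ADD R3, 3  → R3 = 15 + 3 = 18
Final: R3 = 18

18


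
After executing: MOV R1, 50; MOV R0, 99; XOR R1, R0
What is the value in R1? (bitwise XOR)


Register state trace:
  MOV R1, 50  → R1 = 50 (0b00110010)
  MOV R0, 99  → R0 = 99 (0b01100011)
  XOR R1, R0  → R1 = 50 XOR 99 = 81 (0b01010001)
Final: R1 = 81

81


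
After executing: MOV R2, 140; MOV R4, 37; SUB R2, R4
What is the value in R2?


Register state trace:
  MOV R2, 140  → R2 = 140
  MOV R4, 37  → R4 = 37
  SUB R2, R4  → R2 = 140 - 37 = 103
Final: R2 = 103

103


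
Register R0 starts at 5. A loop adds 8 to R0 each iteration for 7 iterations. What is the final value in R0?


Starting value: R0 = 5
  Iter 1: R0 = 5 + 8 = 13
  Iter 2: R0 = 13 + 8 = 21
  Iter 3: R0 = 21 + 8 = 29
  Iter 4: R0 = 29 + 8 = 37
  Iter 5: R0 = 37 + 8 = 45
  Iter 6: R0 = 45 + 8 = 53
  Iter 7: R0 = 53 + 8 = 61
Final: R0 = 61

61


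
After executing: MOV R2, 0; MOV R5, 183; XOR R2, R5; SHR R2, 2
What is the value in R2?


Register state trace:
  MOV R2, 0  → R2 = 0 (0b00000000)
  MOV R5, 183  → R5 = 183 (0b10110111)
  XOR R2, R5  → R2 = 0 XOR 183 = 183 (0b10110111)
  SHR R2, 2  → R2 = 183 >> 2 = 45
Final: R2 = 45

45


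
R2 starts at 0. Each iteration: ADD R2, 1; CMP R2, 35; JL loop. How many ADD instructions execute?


Loop trace (R2 starts at 0, target 35, step 1):
  ADD #1: R2 = 0 + 1 = 1  → 1 < 35, loop
  ADD #2: R2 = 1 + 1 = 2  → 2 < 35, loop
  ADD #3: R2 = 2 + 1 = 3  → 3 < 35, loop
  ADD #4: R2 = 3 + 1 = 4  → 4 < 35, loop
  ADD #5: R2 = 4 + 1 = 5  → 5 < 35, loop
  ADD #6: R2 = 5 + 1 = 6  → 6 < 35, loop
  ADD #7: R2 = 6 + 1 = 7  → 7 < 35, loop
  ADD #8: R2 = 7 + 1 = 8  → 8 < 35, loop
  ADD #9: R2 = 8 + 1 = 9  → 9 < 35, loop
  ADD #10: R2 = 9 + 1 = 10  → 10 < 35, loop
  ADD #11: R2 = 10 + 1 = 11  → 11 < 35, loop
  ADD #12: R2 = 11 + 1 = 12  → 12 < 35, loop
  ADD #13: R2 = 12 + 1 = 13  → 13 < 35, loop
  ADD #14: R2 = 13 + 1 = 14  → 14 < 35, loop
  ADD #15: R2 = 14 + 1 = 15  → 15 < 35, loop
  ADD #16: R2 = 15 + 1 = 16  → 16 < 35, loop
  ADD #17: R2 = 16 + 1 = 17  → 17 < 35, loop
  ADD #18: R2 = 17 + 1 = 18  → 18 < 35, loop
  ADD #19: R2 = 18 + 1 = 19  → 19 < 35, loop
  ADD #20: R2 = 19 + 1 = 20  → 20 < 35, loop
  ADD #21: R2 = 20 + 1 = 21  → 21 < 35, loop
  ADD #22: R2 = 21 + 1 = 22  → 22 < 35, loop
  ADD #23: R2 = 22 + 1 = 23  → 23 < 35, loop
  ADD #24: R2 = 23 + 1 = 24  → 24 < 35, loop
  ADD #25: R2 = 24 + 1 = 25  → 25 < 35, loop
  ADD #26: R2 = 25 + 1 = 26  → 26 < 35, loop
  ADD #27: R2 = 26 + 1 = 27  → 27 < 35, loop
  ADD #28: R2 = 27 + 1 = 28  → 28 < 35, loop
  ADD #29: R2 = 28 + 1 = 29  → 29 < 35, loop
  ADD #30: R2 = 29 + 1 = 30  → 30 < 35, loop
  ADD #31: R2 = 30 + 1 = 31  → 31 < 35, loop
  ADD #32: R2 = 31 + 1 = 32  → 32 < 35, loop
  ADD #33: R2 = 32 + 1 = 33  → 33 < 35, loop
  ADD #34: R2 = 33 + 1 = 34  → 34 < 35, loop
  ADD #35: R2 = 34 + 1 = 35  → 35 >= 35, exit
Total ADD instructions: 35

35


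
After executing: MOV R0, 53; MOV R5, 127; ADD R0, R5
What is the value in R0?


Register state trace:
  MOV R0, 53  → R0 = 53
  MOV R5, 127  → R5 = 127
  ADD R0, R5  → R0 = 53 + 127 = 180
Final: R0 = 180

180


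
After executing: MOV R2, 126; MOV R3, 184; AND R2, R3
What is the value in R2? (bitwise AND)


Register state trace:
  MOV R2, 126  → R2 = 126 (0b01111110)
  MOV R3, 184  → R3 = 184 (0b10111000)
  AND R2, R3  → R2 = 126 AND 184 = 56 (0b00111000)
Final: R2 = 56

56


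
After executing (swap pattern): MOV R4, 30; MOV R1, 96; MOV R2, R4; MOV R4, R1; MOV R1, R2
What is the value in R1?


Register state trace (swap pattern):
  MOV R4, 30  → R4 = 30
  MOV R1, 96  → R1 = 96
  MOV R2, R4  → R2 = 30  (save R4)
  MOV R4, R1  → R4 = 96  (R4 gets R1's value)
  MOV R1, R2  → R1 = 30  (R1 gets saved value)
Final: R1 = 30

30


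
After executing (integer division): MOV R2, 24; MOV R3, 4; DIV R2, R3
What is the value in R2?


Register state trace:
  MOV R2, 24  → R2 = 24
  MOV R3, 4  → R3 = 4
  DIV R2, R3  → R2 = 24 // 4 = 6
Final: R2 = 6

6


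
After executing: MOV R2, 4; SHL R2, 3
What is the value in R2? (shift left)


Register state trace:
  MOV R2, 4  → R2 = 4
  SHL R2, 3  → R2 = 4 << 3 = 4 * 2^3 = 32
Final: R2 = 32

32


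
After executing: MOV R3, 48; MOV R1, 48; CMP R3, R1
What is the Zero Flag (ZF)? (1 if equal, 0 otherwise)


Register state trace:
  MOV R3, 48  → R3 = 48
  MOV R1, 48  → R1 = 48
  CMP R3, R1  → computes 48 - 48 = 0
  Result is zero, so values are equal
ZF = 1

1


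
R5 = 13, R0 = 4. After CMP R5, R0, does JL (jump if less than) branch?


Trace:
  R5 = 13, R0 = 4
  CMP R5, R0  → compares 13 vs 4
  JL checks: is 13 less than 4?
  13 > 4, so condition is false
Branch taken: No

No


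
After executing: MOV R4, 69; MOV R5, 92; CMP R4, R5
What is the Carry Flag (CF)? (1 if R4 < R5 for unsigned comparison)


Register state trace:
  MOV R4, 69  → R4 = 69
  MOV R5, 92  → R5 = 92
  CMP R4, R5  → unsigned 69 - 92: borrow occurs
  69 < 92, so CF = 1
CF = 1

1


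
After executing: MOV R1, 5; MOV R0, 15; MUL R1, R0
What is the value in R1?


Register state trace:
  MOV R1, 5  → R1 = 5
  MOV R0, 15  → R0 = 15
  MUL R1, R0  → R1 = 5 * 15 = 75
Final: R1 = 75

75


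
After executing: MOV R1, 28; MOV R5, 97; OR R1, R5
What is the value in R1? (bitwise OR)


Register state trace:
  MOV R1, 28  → R1 = 28 (0b00011100)
  MOV R5, 97  → R5 = 97 (0b01100001)
  OR R1, R5   → R1 = 28 OR 97 = 125 (0b01111101)
Final: R1 = 125

125


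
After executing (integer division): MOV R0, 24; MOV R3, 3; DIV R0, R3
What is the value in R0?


Register state trace:
  MOV R0, 24  → R0 = 24
  MOV R3, 3  → R3 = 3
  DIV R0, R3  → R0 = 24 // 3 = 8
Final: R0 = 8

8


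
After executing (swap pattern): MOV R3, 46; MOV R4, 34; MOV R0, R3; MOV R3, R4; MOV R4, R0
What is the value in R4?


Register state trace (swap pattern):
  MOV R3, 46  → R3 = 46
  MOV R4, 34  → R4 = 34
  MOV R0, R3  → R0 = 46  (save R3)
  MOV R3, R4  → R3 = 34  (R3 gets R4's value)
  MOV R4, R0  → R4 = 46  (R4 gets saved value)
Final: R4 = 46

46


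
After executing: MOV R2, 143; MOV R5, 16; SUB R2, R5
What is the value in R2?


Register state trace:
  MOV R2, 143  → R2 = 143
  MOV R5, 16  → R5 = 16
  SUB R2, R5  → R2 = 143 - 16 = 127
Final: R2 = 127

127


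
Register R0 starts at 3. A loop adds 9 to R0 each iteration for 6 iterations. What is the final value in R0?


Starting value: R0 = 3
  Iter 1: R0 = 3 + 9 = 12
  Iter 2: R0 = 12 + 9 = 21
  Iter 3: R0 = 21 + 9 = 30
  Iter 4: R0 = 30 + 9 = 39
  Iter 5: R0 = 39 + 9 = 48
  Iter 6: R0 = 48 + 9 = 57
Final: R0 = 57

57


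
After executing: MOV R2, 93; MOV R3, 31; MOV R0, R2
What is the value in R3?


Register state trace:
  MOV R2, 93  → R2 = 93
  MOV R3, 31  → R3 = 31
  MOV R0, R2  → R0 = 93
Final: R3 = 31

31


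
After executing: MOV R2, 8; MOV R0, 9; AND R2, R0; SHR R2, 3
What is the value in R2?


Register state trace:
  MOV R2, 8  → R2 = 8 (0b00001000)
  MOV R0, 9  → R0 = 9 (0b00001001)
  AND R2, R0  → R2 = 8 AND 9 = 8 (0b00001000)
  SHR R2, 3  → R2 = 8 >> 3 = 1
Final: R2 = 1

1


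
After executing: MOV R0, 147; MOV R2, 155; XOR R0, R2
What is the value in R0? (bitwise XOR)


Register state trace:
  MOV R0, 147  → R0 = 147 (0b10010011)
  MOV R2, 155  → R2 = 155 (0b10011011)
  XOR R0, R2  → R0 = 147 XOR 155 = 8 (0b00001000)
Final: R0 = 8

8


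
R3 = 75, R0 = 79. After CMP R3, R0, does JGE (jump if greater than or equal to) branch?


Trace:
  R3 = 75, R0 = 79
  CMP R3, R0  → compares 75 vs 79
  JGE checks: is 75 greater than or equal to 79?
  75 < 79, so condition is false
Branch taken: No

No


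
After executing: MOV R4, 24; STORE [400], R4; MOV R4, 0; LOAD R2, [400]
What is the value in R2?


Register and memory trace:
  MOV R4, 24  → R4 = 24
  STORE [400], R4  → mem[400] = 24
  MOV R4, 0  → R4 = 0
  LOAD R2, [400]  → R2 = mem[400] = 24
Final: R2 = 24

24


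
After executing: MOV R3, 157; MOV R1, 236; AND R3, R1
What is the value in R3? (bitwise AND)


Register state trace:
  MOV R3, 157  → R3 = 157 (0b10011101)
  MOV R1, 236  → R1 = 236 (0b11101100)
  AND R3, R1  → R3 = 157 AND 236 = 140 (0b10001100)
Final: R3 = 140

140


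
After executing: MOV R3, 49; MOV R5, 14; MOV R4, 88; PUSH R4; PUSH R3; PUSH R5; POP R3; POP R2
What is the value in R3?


Stack trace (top is rightmost):
  MOV R3, 49  → R3 = 49
  MOV R5, 14  → R5 = 14
  MOV R4, 88  → R4 = 88
  PUSH R4  → stack: [88]
  PUSH R3  → stack: [88, 49]
  PUSH R5  → stack: [88, 49, 14]
  POP R3  → R3 = 14, stack: [88, 49]
  POP R2  → R2 = 49, stack: [88]
Final: R3 = 14

14


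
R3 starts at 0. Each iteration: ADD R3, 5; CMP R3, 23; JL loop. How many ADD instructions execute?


Loop trace (R3 starts at 0, target 23, step 5):
  ADD #1: R3 = 0 + 5 = 5  → 5 < 23, loop
  ADD #2: R3 = 5 + 5 = 10  → 10 < 23, loop
  ADD #3: R3 = 10 + 5 = 15  → 15 < 23, loop
  ADD #4: R3 = 15 + 5 = 20  → 20 < 23, loop
  ADD #5: R3 = 20 + 5 = 25  → 25 >= 23, exit
Total ADD instructions: 5

5


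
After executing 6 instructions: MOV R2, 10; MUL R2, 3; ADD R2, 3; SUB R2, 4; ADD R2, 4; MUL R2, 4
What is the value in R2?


Register state trace:
  MOV R2, 10  → R2 = 10
  MUL R2, 3  → R2 = 10 * 3 = 30
  ADD R2, 3  → R2 = 30 + 3 = 33
  SUB R2, 4  → R2 = 33 - 4 = 29
  ADD R2, 4  → R2 = 29 + 4 = 33
  MUL R2, 4  → R2 = 33 * 4 = 132
Final: R2 = 132

132


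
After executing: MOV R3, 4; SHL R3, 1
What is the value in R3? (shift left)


Register state trace:
  MOV R3, 4  → R3 = 4
  SHL R3, 1  → R3 = 4 << 1 = 4 * 2^1 = 8
Final: R3 = 8

8


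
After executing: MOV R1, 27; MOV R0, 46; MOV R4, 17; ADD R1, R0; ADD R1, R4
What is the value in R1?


Register state trace:
  MOV R1, 27  → R1 = 27
  MOV R0, 46  → R0 = 46
  MOV R4, 17  → R4 = 17
  ADD R1, R0  → R1 = 27 + 46 = 73
  ADD R1, R4  → R1 = 73 + 17 = 90
Final: R1 = 90

90


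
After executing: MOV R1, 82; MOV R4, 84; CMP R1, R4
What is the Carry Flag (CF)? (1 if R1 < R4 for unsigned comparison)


Register state trace:
  MOV R1, 82  → R1 = 82
  MOV R4, 84  → R4 = 84
  CMP R1, R4  → unsigned 82 - 84: borrow occurs
  82 < 84, so CF = 1
CF = 1

1


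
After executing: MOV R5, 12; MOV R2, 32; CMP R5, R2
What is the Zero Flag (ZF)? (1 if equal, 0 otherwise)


Register state trace:
  MOV R5, 12  → R5 = 12
  MOV R2, 32  → R2 = 32
  CMP R5, R2  → computes 12 - 32 = -20
  Result is nonzero, so values are not equal
ZF = 0

0


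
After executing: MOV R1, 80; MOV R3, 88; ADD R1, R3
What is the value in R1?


Register state trace:
  MOV R1, 80  → R1 = 80
  MOV R3, 88  → R3 = 88
  ADD R1, R3  → R1 = 80 + 88 = 168
Final: R1 = 168

168


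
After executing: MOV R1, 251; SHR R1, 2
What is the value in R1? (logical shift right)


Register state trace:
  MOV R1, 251  → R1 = 251
  SHR R1, 2  → R1 = 251 >> 2 = 251 // 2^2 = 62
Final: R1 = 62

62


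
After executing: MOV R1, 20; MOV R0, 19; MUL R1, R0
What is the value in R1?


Register state trace:
  MOV R1, 20  → R1 = 20
  MOV R0, 19  → R0 = 19
  MUL R1, R0  → R1 = 20 * 19 = 380
Final: R1 = 380

380


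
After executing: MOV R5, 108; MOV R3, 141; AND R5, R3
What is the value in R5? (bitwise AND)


Register state trace:
  MOV R5, 108  → R5 = 108 (0b01101100)
  MOV R3, 141  → R3 = 141 (0b10001101)
  AND R5, R3  → R5 = 108 AND 141 = 12 (0b00001100)
Final: R5 = 12

12


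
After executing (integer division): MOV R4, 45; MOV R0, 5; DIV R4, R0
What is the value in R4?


Register state trace:
  MOV R4, 45  → R4 = 45
  MOV R0, 5  → R0 = 5
  DIV R4, R0  → R4 = 45 // 5 = 9
Final: R4 = 9

9


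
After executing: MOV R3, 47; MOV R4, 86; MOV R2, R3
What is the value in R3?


Register state trace:
  MOV R3, 47  → R3 = 47
  MOV R4, 86  → R4 = 86
  MOV R2, R3  → R2 = 47
Final: R3 = 47

47


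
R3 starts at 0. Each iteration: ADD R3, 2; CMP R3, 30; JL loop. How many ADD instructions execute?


Loop trace (R3 starts at 0, target 30, step 2):
  ADD #1: R3 = 0 + 2 = 2  → 2 < 30, loop
  ADD #2: R3 = 2 + 2 = 4  → 4 < 30, loop
  ADD #3: R3 = 4 + 2 = 6  → 6 < 30, loop
  ADD #4: R3 = 6 + 2 = 8  → 8 < 30, loop
  ADD #5: R3 = 8 + 2 = 10  → 10 < 30, loop
  ADD #6: R3 = 10 + 2 = 12  → 12 < 30, loop
  ADD #7: R3 = 12 + 2 = 14  → 14 < 30, loop
  ADD #8: R3 = 14 + 2 = 16  → 16 < 30, loop
  ADD #9: R3 = 16 + 2 = 18  → 18 < 30, loop
  ADD #10: R3 = 18 + 2 = 20  → 20 < 30, loop
  ADD #11: R3 = 20 + 2 = 22  → 22 < 30, loop
  ADD #12: R3 = 22 + 2 = 24  → 24 < 30, loop
  ADD #13: R3 = 24 + 2 = 26  → 26 < 30, loop
  ADD #14: R3 = 26 + 2 = 28  → 28 < 30, loop
  ADD #15: R3 = 28 + 2 = 30  → 30 >= 30, exit
Total ADD instructions: 15

15


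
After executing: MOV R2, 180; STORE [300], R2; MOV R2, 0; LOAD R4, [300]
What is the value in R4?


Register and memory trace:
  MOV R2, 180  → R2 = 180
  STORE [300], R2  → mem[300] = 180
  MOV R2, 0  → R2 = 0
  LOAD R4, [300]  → R4 = mem[300] = 180
Final: R4 = 180

180


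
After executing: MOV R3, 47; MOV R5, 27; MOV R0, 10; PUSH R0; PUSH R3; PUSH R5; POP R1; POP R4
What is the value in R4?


Stack trace (top is rightmost):
  MOV R3, 47  → R3 = 47
  MOV R5, 27  → R5 = 27
  MOV R0, 10  → R0 = 10
  PUSH R0  → stack: [10]
  PUSH R3  → stack: [10, 47]
  PUSH R5  → stack: [10, 47, 27]
  POP R1  → R1 = 27, stack: [10, 47]
  POP R4  → R4 = 47, stack: [10]
Final: R4 = 47

47


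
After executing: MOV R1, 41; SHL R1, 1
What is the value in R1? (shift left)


Register state trace:
  MOV R1, 41  → R1 = 41
  SHL R1, 1  → R1 = 41 << 1 = 41 * 2^1 = 82
Final: R1 = 82

82


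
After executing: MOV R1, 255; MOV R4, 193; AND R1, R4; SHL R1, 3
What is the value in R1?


Register state trace:
  MOV R1, 255  → R1 = 255 (0b11111111)
  MOV R4, 193  → R4 = 193 (0b11000001)
  AND R1, R4  → R1 = 255 AND 193 = 193 (0b11000001)
  SHL R1, 3  → R1 = 193 << 3 = 1544
Final: R1 = 1544

1544


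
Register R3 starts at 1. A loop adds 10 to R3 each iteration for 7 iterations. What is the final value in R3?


Starting value: R3 = 1
  Iter 1: R3 = 1 + 10 = 11
  Iter 2: R3 = 11 + 10 = 21
  Iter 3: R3 = 21 + 10 = 31
  Iter 4: R3 = 31 + 10 = 41
  Iter 5: R3 = 41 + 10 = 51
  Iter 6: R3 = 51 + 10 = 61
  Iter 7: R3 = 61 + 10 = 71
Final: R3 = 71

71


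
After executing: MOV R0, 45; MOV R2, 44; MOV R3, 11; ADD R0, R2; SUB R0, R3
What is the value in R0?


Register state trace:
  MOV R0, 45  → R0 = 45
  MOV R2, 44  → R2 = 44
  MOV R3, 11  → R3 = 11
  ADD R0, R2  → R0 = 45 + 44 = 89
  SUB R0, R3  → R0 = 89 - 11 = 78
Final: R0 = 78

78


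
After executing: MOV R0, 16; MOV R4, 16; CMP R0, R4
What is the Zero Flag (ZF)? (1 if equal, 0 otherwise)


Register state trace:
  MOV R0, 16  → R0 = 16
  MOV R4, 16  → R4 = 16
  CMP R0, R4  → computes 16 - 16 = 0
  Result is zero, so values are equal
ZF = 1

1


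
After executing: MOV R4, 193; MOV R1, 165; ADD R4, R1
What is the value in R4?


Register state trace:
  MOV R4, 193  → R4 = 193
  MOV R1, 165  → R1 = 165
  ADD R4, R1  → R4 = 193 + 165 = 358
Final: R4 = 358

358


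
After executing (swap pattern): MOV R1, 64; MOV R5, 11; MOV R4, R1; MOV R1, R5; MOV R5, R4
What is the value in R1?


Register state trace (swap pattern):
  MOV R1, 64  → R1 = 64
  MOV R5, 11  → R5 = 11
  MOV R4, R1  → R4 = 64  (save R1)
  MOV R1, R5  → R1 = 11  (R1 gets R5's value)
  MOV R5, R4  → R5 = 64  (R5 gets saved value)
Final: R1 = 11

11


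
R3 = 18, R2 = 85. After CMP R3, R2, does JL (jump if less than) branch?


Trace:
  R3 = 18, R2 = 85
  CMP R3, R2  → compares 18 vs 85
  JL checks: is 18 less than 85?
  18 < 85, so condition is true
Branch taken: Yes

Yes


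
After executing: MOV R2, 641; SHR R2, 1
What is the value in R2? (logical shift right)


Register state trace:
  MOV R2, 641  → R2 = 641
  SHR R2, 1  → R2 = 641 >> 1 = 641 // 2^1 = 320
Final: R2 = 320

320


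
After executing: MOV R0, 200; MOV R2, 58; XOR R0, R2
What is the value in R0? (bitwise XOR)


Register state trace:
  MOV R0, 200  → R0 = 200 (0b11001000)
  MOV R2, 58  → R2 = 58 (0b00111010)
  XOR R0, R2  → R0 = 200 XOR 58 = 242 (0b11110010)
Final: R0 = 242

242


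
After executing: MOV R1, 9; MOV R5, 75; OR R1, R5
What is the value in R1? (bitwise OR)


Register state trace:
  MOV R1, 9  → R1 = 9 (0b00001001)
  MOV R5, 75  → R5 = 75 (0b01001011)
  OR R1, R5   → R1 = 9 OR 75 = 75 (0b01001011)
Final: R1 = 75

75


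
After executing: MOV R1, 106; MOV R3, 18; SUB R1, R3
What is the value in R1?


Register state trace:
  MOV R1, 106  → R1 = 106
  MOV R3, 18  → R3 = 18
  SUB R1, R3  → R1 = 106 - 18 = 88
Final: R1 = 88

88


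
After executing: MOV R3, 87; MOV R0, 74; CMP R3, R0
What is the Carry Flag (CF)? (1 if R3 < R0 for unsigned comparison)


Register state trace:
  MOV R3, 87  → R3 = 87
  MOV R0, 74  → R0 = 74
  CMP R3, R0  → unsigned 87 - 74: no borrow
  87 >= 74, so CF = 0
CF = 0

0


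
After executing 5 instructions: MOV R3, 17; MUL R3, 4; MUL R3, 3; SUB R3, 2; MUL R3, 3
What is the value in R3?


Register state trace:
  MOV R3, 17  → R3 = 17
  MUL R3, 4  → R3 = 17 * 4 = 68
  MUL R3, 3  → R3 = 68 * 3 = 204
  SUB R3, 2  → R3 = 204 - 2 = 202
  MUL R3, 3  → R3 = 202 * 3 = 606
Final: R3 = 606

606


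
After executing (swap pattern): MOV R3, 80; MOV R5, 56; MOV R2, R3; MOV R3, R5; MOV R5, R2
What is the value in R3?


Register state trace (swap pattern):
  MOV R3, 80  → R3 = 80
  MOV R5, 56  → R5 = 56
  MOV R2, R3  → R2 = 80  (save R3)
  MOV R3, R5  → R3 = 56  (R3 gets R5's value)
  MOV R5, R2  → R5 = 80  (R5 gets saved value)
Final: R3 = 56

56


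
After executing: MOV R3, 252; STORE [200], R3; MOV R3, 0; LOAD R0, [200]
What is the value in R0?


Register and memory trace:
  MOV R3, 252  → R3 = 252
  STORE [200], R3  → mem[200] = 252
  MOV R3, 0  → R3 = 0
  LOAD R0, [200]  → R0 = mem[200] = 252
Final: R0 = 252

252


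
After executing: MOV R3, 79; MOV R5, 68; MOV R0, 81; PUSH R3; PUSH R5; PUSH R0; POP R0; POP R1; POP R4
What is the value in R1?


Stack trace (top is rightmost):
  MOV R3, 79  → R3 = 79
  MOV R5, 68  → R5 = 68
  MOV R0, 81  → R0 = 81
  PUSH R3  → stack: [79]
  PUSH R5  → stack: [79, 68]
  PUSH R0  → stack: [79, 68, 81]
  POP R0  → R0 = 81, stack: [79, 68]
  POP R1  → R1 = 68, stack: [79]
  POP R4  → R4 = 79, stack: []
Final: R1 = 68

68


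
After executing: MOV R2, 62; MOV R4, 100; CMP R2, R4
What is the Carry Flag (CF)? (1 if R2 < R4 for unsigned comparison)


Register state trace:
  MOV R2, 62  → R2 = 62
  MOV R4, 100  → R4 = 100
  CMP R2, R4  → unsigned 62 - 100: borrow occurs
  62 < 100, so CF = 1
CF = 1

1


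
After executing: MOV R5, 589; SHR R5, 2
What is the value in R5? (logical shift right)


Register state trace:
  MOV R5, 589  → R5 = 589
  SHR R5, 2  → R5 = 589 >> 2 = 589 // 2^2 = 147
Final: R5 = 147

147


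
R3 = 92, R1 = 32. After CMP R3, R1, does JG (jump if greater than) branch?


Trace:
  R3 = 92, R1 = 32
  CMP R3, R1  → compares 92 vs 32
  JG checks: is 92 greater than 32?
  92 > 32, so condition is true
Branch taken: Yes

Yes


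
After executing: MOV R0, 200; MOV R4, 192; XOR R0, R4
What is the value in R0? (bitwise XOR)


Register state trace:
  MOV R0, 200  → R0 = 200 (0b11001000)
  MOV R4, 192  → R4 = 192 (0b11000000)
  XOR R0, R4  → R0 = 200 XOR 192 = 8 (0b00001000)
Final: R0 = 8

8


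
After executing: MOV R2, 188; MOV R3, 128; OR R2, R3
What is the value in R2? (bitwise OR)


Register state trace:
  MOV R2, 188  → R2 = 188 (0b10111100)
  MOV R3, 128  → R3 = 128 (0b10000000)
  OR R2, R3   → R2 = 188 OR 128 = 188 (0b10111100)
Final: R2 = 188

188


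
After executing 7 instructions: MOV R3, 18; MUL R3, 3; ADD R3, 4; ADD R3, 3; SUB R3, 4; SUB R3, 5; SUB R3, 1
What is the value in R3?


Register state trace:
  MOV R3, 18  → R3 = 18
  MUL R3, 3  → R3 = 18 * 3 = 54
  ADD R3, 4  → R3 = 54 + 4 = 58
  ADD R3, 3  → R3 = 58 + 3 = 61
  SUB R3, 4  → R3 = 61 - 4 = 57
  SUB R3, 5  → R3 = 57 - 5 = 52
  SUB R3, 1  → R3 = 52 - 1 = 51
Final: R3 = 51

51


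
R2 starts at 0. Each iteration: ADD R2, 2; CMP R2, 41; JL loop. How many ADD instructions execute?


Loop trace (R2 starts at 0, target 41, step 2):
  ADD #1: R2 = 0 + 2 = 2  → 2 < 41, loop
  ADD #2: R2 = 2 + 2 = 4  → 4 < 41, loop
  ADD #3: R2 = 4 + 2 = 6  → 6 < 41, loop
  ADD #4: R2 = 6 + 2 = 8  → 8 < 41, loop
  ADD #5: R2 = 8 + 2 = 10  → 10 < 41, loop
  ADD #6: R2 = 10 + 2 = 12  → 12 < 41, loop
  ADD #7: R2 = 12 + 2 = 14  → 14 < 41, loop
  ADD #8: R2 = 14 + 2 = 16  → 16 < 41, loop
  ADD #9: R2 = 16 + 2 = 18  → 18 < 41, loop
  ADD #10: R2 = 18 + 2 = 20  → 20 < 41, loop
  ADD #11: R2 = 20 + 2 = 22  → 22 < 41, loop
  ADD #12: R2 = 22 + 2 = 24  → 24 < 41, loop
  ADD #13: R2 = 24 + 2 = 26  → 26 < 41, loop
  ADD #14: R2 = 26 + 2 = 28  → 28 < 41, loop
  ADD #15: R2 = 28 + 2 = 30  → 30 < 41, loop
  ADD #16: R2 = 30 + 2 = 32  → 32 < 41, loop
  ADD #17: R2 = 32 + 2 = 34  → 34 < 41, loop
  ADD #18: R2 = 34 + 2 = 36  → 36 < 41, loop
  ADD #19: R2 = 36 + 2 = 38  → 38 < 41, loop
  ADD #20: R2 = 38 + 2 = 40  → 40 < 41, loop
  ADD #21: R2 = 40 + 2 = 42  → 42 >= 41, exit
Total ADD instructions: 21

21


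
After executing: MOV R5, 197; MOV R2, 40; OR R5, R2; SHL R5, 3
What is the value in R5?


Register state trace:
  MOV R5, 197  → R5 = 197 (0b11000101)
  MOV R2, 40  → R2 = 40 (0b00101000)
  OR R5, R2  → R5 = 197 OR 40 = 237 (0b11101101)
  SHL R5, 3  → R5 = 237 << 3 = 1896
Final: R5 = 1896

1896


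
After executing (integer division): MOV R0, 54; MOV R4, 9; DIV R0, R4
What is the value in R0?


Register state trace:
  MOV R0, 54  → R0 = 54
  MOV R4, 9  → R4 = 9
  DIV R0, R4  → R0 = 54 // 9 = 6
Final: R0 = 6

6


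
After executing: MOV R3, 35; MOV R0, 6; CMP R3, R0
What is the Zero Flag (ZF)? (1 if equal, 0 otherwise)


Register state trace:
  MOV R3, 35  → R3 = 35
  MOV R0, 6  → R0 = 6
  CMP R3, R0  → computes 35 - 6 = 29
  Result is nonzero, so values are not equal
ZF = 0

0


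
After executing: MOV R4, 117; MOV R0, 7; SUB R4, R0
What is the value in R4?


Register state trace:
  MOV R4, 117  → R4 = 117
  MOV R0, 7  → R0 = 7
  SUB R4, R0  → R4 = 117 - 7 = 110
Final: R4 = 110

110


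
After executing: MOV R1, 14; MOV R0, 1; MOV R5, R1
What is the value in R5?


Register state trace:
  MOV R1, 14  → R1 = 14
  MOV R0, 1  → R0 = 1
  MOV R5, R1  → R5 = 14
Final: R5 = 14

14


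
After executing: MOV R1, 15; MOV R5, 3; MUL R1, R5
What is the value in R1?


Register state trace:
  MOV R1, 15  → R1 = 15
  MOV R5, 3  → R5 = 3
  MUL R1, R5  → R1 = 15 * 3 = 45
Final: R1 = 45

45


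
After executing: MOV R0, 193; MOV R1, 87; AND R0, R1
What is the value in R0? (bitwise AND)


Register state trace:
  MOV R0, 193  → R0 = 193 (0b11000001)
  MOV R1, 87  → R1 = 87 (0b01010111)
  AND R0, R1  → R0 = 193 AND 87 = 65 (0b01000001)
Final: R0 = 65

65


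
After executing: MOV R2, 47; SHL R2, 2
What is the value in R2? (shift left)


Register state trace:
  MOV R2, 47  → R2 = 47
  SHL R2, 2  → R2 = 47 << 2 = 47 * 2^2 = 188
Final: R2 = 188

188


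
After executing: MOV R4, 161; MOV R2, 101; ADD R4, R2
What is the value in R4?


Register state trace:
  MOV R4, 161  → R4 = 161
  MOV R2, 101  → R2 = 101
  ADD R4, R2  → R4 = 161 + 101 = 262
Final: R4 = 262

262


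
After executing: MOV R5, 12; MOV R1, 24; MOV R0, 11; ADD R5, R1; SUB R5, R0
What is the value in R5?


Register state trace:
  MOV R5, 12  → R5 = 12
  MOV R1, 24  → R1 = 24
  MOV R0, 11  → R0 = 11
  ADD R5, R1  → R5 = 12 + 24 = 36
  SUB R5, R0  → R5 = 36 - 11 = 25
Final: R5 = 25

25


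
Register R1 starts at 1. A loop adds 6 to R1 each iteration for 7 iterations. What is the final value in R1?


Starting value: R1 = 1
  Iter 1: R1 = 1 + 6 = 7
  Iter 2: R1 = 7 + 6 = 13
  Iter 3: R1 = 13 + 6 = 19
  Iter 4: R1 = 19 + 6 = 25
  Iter 5: R1 = 25 + 6 = 31
  Iter 6: R1 = 31 + 6 = 37
  Iter 7: R1 = 37 + 6 = 43
Final: R1 = 43

43


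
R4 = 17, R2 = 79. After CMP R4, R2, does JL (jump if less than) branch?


Trace:
  R4 = 17, R2 = 79
  CMP R4, R2  → compares 17 vs 79
  JL checks: is 17 less than 79?
  17 < 79, so condition is true
Branch taken: Yes

Yes


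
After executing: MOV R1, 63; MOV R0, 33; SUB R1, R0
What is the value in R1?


Register state trace:
  MOV R1, 63  → R1 = 63
  MOV R0, 33  → R0 = 33
  SUB R1, R0  → R1 = 63 - 33 = 30
Final: R1 = 30

30


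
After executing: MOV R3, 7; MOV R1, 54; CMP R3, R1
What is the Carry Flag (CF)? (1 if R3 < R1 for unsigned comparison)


Register state trace:
  MOV R3, 7  → R3 = 7
  MOV R1, 54  → R1 = 54
  CMP R3, R1  → unsigned 7 - 54: borrow occurs
  7 < 54, so CF = 1
CF = 1

1


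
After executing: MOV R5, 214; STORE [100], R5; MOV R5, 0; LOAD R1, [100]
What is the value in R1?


Register and memory trace:
  MOV R5, 214  → R5 = 214
  STORE [100], R5  → mem[100] = 214
  MOV R5, 0  → R5 = 0
  LOAD R1, [100]  → R1 = mem[100] = 214
Final: R1 = 214

214
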